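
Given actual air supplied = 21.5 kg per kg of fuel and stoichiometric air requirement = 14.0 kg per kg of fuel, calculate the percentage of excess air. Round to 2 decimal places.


Excess air = actual - stoichiometric = 21.5 - 14.0 = 7.50 kg/kg fuel
Excess air % = (excess / stoich) * 100 = (7.50 / 14.0) * 100 = 53.57%


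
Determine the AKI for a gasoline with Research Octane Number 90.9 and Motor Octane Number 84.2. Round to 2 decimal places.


AKI = (RON + MON) / 2
AKI = (90.9 + 84.2) / 2
AKI = 175.1 / 2 = 87.55


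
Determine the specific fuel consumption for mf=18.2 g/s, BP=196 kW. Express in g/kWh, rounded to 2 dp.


SFC = (mf / BP) * 3600
Rate = 18.2 / 196 = 0.092857 g/(s*kW)
SFC = 0.092857 * 3600 = 334.29 g/kWh


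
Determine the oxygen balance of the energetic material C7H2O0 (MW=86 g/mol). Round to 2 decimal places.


OB = -1600 * (2C + H/2 - O) / MW
Inner = 2*7 + 2/2 - 0 = 15.00
OB = -1600 * 15.00 / 86 = -279.07%


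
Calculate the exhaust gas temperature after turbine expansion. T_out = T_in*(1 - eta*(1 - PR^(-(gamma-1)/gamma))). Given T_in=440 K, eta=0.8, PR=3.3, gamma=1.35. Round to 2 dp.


T_out = T_in * (1 - eta * (1 - PR^(-(gamma-1)/gamma)))
Exponent = -(1.35-1)/1.35 = -0.25925926
PR^exp = 3.3^(-0.25925926) = 0.73378775
Factor = 1 - 0.8*(1 - 0.73378775) = 0.78703020
T_out = 440 * 0.78703020 = 346.29 K


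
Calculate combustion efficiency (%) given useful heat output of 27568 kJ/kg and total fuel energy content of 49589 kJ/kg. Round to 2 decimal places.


Efficiency = (Q_useful / Q_fuel) * 100
Efficiency = (27568 / 49589) * 100
Efficiency = 0.5559 * 100 = 55.59%


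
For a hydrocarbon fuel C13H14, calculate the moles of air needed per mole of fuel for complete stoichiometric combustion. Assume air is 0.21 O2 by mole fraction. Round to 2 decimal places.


Balanced combustion: C13H14 + 16.5 O2 -> 13 CO2 + 7 H2O
O2 needed = C + H/4 = 13 + 14/4 = 16.50 moles
Air moles = O2 / 0.21 = 16.50 / 0.21 = 78.57 moles air


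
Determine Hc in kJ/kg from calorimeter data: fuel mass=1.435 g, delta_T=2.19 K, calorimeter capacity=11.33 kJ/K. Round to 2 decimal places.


Hc = C_cal * delta_T / m_fuel
Q_released = 11.33 * 2.19 = 24.8127 kJ
m_fuel = 1.435 g = 1.435/1000 kg = 0.001435 kg
Hc = 24.8127 / 0.001435 = 17291.08 kJ/kg


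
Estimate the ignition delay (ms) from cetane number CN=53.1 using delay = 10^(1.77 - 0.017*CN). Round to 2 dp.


delay = 10^(1.77 - 0.017*CN)
Exponent = 1.77 - 0.017*53.1 = 0.8673
delay = 10^0.8673 = 7.37 ms


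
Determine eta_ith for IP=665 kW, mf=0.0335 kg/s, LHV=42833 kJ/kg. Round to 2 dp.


eta_ith = (IP / (mf * LHV)) * 100
Denominator = 0.0335 * 42833 = 1434.9055 kW
eta_ith = (665 / 1434.9055) * 100 = 46.34%


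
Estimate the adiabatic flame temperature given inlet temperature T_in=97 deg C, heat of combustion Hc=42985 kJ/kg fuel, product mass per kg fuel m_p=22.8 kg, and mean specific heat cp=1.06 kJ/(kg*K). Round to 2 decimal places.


T_ad = T_in + Hc / (m_p * cp)
Denominator = 22.8 * 1.06 = 24.1680
Temperature rise = 42985 / 24.1680 = 1778.59 K
T_ad = 97 + 1778.59 = 1875.59 deg C


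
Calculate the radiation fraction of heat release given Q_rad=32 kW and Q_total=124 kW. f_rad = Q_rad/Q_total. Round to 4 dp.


f_rad = Q_rad / Q_total
f_rad = 32 / 124 = 0.2581


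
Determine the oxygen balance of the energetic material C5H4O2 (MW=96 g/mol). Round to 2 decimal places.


OB = -1600 * (2C + H/2 - O) / MW
Inner = 2*5 + 4/2 - 2 = 10.00
OB = -1600 * 10.00 / 96 = -166.67%


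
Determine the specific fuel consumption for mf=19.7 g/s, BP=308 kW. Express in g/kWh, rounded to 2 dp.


SFC = (mf / BP) * 3600
Rate = 19.7 / 308 = 0.063961 g/(s*kW)
SFC = 0.063961 * 3600 = 230.26 g/kWh


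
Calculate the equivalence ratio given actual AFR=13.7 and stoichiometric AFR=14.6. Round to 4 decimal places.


phi = AFR_stoich / AFR_actual
phi = 14.6 / 13.7 = 1.0657


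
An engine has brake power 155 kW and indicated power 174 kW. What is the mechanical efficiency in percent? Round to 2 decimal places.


eta_mech = (BP / IP) * 100
Ratio = 155 / 174 = 0.8908
eta_mech = 0.8908 * 100 = 89.08%


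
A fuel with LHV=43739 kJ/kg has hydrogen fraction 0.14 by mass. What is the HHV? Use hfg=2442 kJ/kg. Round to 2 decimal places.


HHV = LHV + hfg * 9 * H
Water addition = 2442 * 9 * 0.14 = 3076.920 kJ/kg
HHV = 43739 + 3076.920 = 46815.92 kJ/kg


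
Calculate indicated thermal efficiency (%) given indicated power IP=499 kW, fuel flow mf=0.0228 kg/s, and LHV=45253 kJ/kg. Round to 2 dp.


eta_ith = (IP / (mf * LHV)) * 100
Denominator = 0.0228 * 45253 = 1031.7684 kW
eta_ith = (499 / 1031.7684) * 100 = 48.36%


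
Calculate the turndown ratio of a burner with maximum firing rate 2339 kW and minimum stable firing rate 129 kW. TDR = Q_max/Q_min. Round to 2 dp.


TDR = Q_max / Q_min
TDR = 2339 / 129 = 18.13


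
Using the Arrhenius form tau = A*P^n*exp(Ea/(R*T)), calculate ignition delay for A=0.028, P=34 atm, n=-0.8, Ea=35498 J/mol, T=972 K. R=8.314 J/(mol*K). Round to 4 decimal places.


tau = A * P^n * exp(Ea/(R*T))
P^n = 34^(-0.8) = 0.05954110
Ea/(R*T) = 35498/(8.314*972) = 4.392660
exp(Ea/(R*T)) = 80.855217
tau = 0.028 * 0.05954110 * 80.855217 = 0.1348 ms


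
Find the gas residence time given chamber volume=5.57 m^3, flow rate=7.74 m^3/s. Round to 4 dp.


tau = V / Q_flow
tau = 5.57 / 7.74 = 0.7196 s


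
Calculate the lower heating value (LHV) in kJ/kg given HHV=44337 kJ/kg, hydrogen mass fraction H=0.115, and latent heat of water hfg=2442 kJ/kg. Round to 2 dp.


LHV = HHV - hfg * 9 * H
Water correction = 2442 * 9 * 0.115 = 2527.470 kJ/kg
LHV = 44337 - 2527.470 = 41809.53 kJ/kg


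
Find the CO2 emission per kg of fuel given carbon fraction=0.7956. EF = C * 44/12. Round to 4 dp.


EF = C_frac * (M_CO2 / M_C)
EF = 0.7956 * (44/12)
EF = 0.7956 * 3.666667 = 2.9172 kg_CO2/kg_fuel


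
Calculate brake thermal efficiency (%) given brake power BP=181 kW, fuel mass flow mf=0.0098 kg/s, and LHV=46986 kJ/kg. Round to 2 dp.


eta_BTE = (BP / (mf * LHV)) * 100
Denominator = 0.0098 * 46986 = 460.4628 kW
eta_BTE = (181 / 460.4628) * 100 = 39.31%


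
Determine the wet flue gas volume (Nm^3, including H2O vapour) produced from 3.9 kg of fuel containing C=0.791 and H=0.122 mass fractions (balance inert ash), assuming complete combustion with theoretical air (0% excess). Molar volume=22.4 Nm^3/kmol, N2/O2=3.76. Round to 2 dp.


Per kg fuel: CO2 = (C/12 kmol)*22.4 = (0.791/12)*22.4 = 1.47653 Nm^3
Per kg fuel: H2O = (H/2 kmol)*22.4 = (0.122/2)*22.4 = 1.36640 Nm^3
O2 needed per kg fuel = C/12 + H/4 = 0.791/12 + 0.122/4 = 0.09641667 kmol
Per kg fuel: N2 = O2*3.76*22.4 = 0.09641667*3.76*22.4 = 8.12060 Nm^3
Total per kg = 1.47653 + 1.36640 + 8.12060 = 10.96353 Nm^3
Total = 10.96353 * 3.9 = 42.76 Nm^3


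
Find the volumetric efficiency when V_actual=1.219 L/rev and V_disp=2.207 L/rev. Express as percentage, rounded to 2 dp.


eta_v = (V_actual / V_disp) * 100
Ratio = 1.219 / 2.207 = 0.5523
eta_v = 0.5523 * 100 = 55.23%


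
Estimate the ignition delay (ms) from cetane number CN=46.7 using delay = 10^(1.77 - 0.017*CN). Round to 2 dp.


delay = 10^(1.77 - 0.017*CN)
Exponent = 1.77 - 0.017*46.7 = 0.9761
delay = 10^0.9761 = 9.46 ms


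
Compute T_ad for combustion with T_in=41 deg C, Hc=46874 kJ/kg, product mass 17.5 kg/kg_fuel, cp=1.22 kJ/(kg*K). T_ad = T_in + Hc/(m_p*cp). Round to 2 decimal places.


T_ad = T_in + Hc / (m_p * cp)
Denominator = 17.5 * 1.22 = 21.3500
Temperature rise = 46874 / 21.3500 = 2195.50 K
T_ad = 41 + 2195.50 = 2236.50 deg C


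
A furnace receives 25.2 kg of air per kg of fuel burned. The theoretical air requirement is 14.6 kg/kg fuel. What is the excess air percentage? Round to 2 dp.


Excess air = actual - stoichiometric = 25.2 - 14.6 = 10.60 kg/kg fuel
Excess air % = (excess / stoich) * 100 = (10.60 / 14.6) * 100 = 72.60%


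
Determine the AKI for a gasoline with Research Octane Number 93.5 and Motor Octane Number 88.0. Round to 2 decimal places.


AKI = (RON + MON) / 2
AKI = (93.5 + 88.0) / 2
AKI = 181.5 / 2 = 90.75


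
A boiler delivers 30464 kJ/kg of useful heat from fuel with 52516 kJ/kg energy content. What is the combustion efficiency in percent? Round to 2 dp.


Efficiency = (Q_useful / Q_fuel) * 100
Efficiency = (30464 / 52516) * 100
Efficiency = 0.5801 * 100 = 58.01%


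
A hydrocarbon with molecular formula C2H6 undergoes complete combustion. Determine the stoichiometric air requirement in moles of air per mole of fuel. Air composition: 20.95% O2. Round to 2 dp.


Balanced combustion: C2H6 + 3.5 O2 -> 2 CO2 + 3 H2O
O2 needed = C + H/4 = 2 + 6/4 = 3.50 moles
Air moles = O2 / 0.2095 = 3.50 / 0.2095 = 16.71 moles air


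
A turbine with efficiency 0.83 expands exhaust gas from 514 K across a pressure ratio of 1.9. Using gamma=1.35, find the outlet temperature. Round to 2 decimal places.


T_out = T_in * (1 - eta * (1 - PR^(-(gamma-1)/gamma)))
Exponent = -(1.35-1)/1.35 = -0.25925926
PR^exp = 1.9^(-0.25925926) = 0.84670193
Factor = 1 - 0.83*(1 - 0.84670193) = 0.87276260
T_out = 514 * 0.87276260 = 448.60 K


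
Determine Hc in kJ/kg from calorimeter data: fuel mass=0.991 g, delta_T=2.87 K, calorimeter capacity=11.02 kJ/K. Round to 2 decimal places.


Hc = C_cal * delta_T / m_fuel
Q_released = 11.02 * 2.87 = 31.6274 kJ
m_fuel = 0.991 g = 0.991/1000 kg = 0.000991 kg
Hc = 31.6274 / 0.000991 = 31914.63 kJ/kg


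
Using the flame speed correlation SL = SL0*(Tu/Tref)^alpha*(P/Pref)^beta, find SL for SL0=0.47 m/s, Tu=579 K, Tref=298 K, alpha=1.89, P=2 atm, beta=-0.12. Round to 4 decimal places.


SL = SL0 * (Tu/Tref)^alpha * (P/Pref)^beta
T ratio = 579/298 = 1.94295302
(T ratio)^alpha = 1.94295302^1.89 = 3.509084
(P/Pref)^beta = 2^(-0.12) = 0.920188
SL = 0.47 * 3.509084 * 0.920188 = 1.5176 m/s


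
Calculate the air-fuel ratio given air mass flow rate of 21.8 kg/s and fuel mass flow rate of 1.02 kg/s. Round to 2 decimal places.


AFR = m_air / m_fuel
AFR = 21.8 / 1.02 = 21.37


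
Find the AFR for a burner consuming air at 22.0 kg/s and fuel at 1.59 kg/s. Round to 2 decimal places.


AFR = m_air / m_fuel
AFR = 22.0 / 1.59 = 13.84


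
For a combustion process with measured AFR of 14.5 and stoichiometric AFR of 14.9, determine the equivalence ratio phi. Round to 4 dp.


phi = AFR_stoich / AFR_actual
phi = 14.9 / 14.5 = 1.0276


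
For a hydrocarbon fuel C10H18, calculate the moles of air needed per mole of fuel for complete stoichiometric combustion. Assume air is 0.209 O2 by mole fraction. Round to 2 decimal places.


Balanced combustion: C10H18 + 14.5 O2 -> 10 CO2 + 9 H2O
O2 needed = C + H/4 = 10 + 18/4 = 14.50 moles
Air moles = O2 / 0.209 = 14.50 / 0.209 = 69.38 moles air


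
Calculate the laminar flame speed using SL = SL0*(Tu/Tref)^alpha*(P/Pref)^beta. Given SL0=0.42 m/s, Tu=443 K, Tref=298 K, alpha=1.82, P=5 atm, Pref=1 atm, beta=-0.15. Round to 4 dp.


SL = SL0 * (Tu/Tref)^alpha * (P/Pref)^beta
T ratio = 443/298 = 1.48657718
(T ratio)^alpha = 1.48657718^1.82 = 2.057696
(P/Pref)^beta = 5^(-0.15) = 0.785515
SL = 0.42 * 2.057696 * 0.785515 = 0.6789 m/s


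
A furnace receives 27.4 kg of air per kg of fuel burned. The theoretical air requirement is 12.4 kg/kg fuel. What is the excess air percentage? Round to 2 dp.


Excess air = actual - stoichiometric = 27.4 - 12.4 = 15.00 kg/kg fuel
Excess air % = (excess / stoich) * 100 = (15.00 / 12.4) * 100 = 120.97%


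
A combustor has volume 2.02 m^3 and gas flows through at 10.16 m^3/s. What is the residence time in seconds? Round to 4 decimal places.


tau = V / Q_flow
tau = 2.02 / 10.16 = 0.1988 s


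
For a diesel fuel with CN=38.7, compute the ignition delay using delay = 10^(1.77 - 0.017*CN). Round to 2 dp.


delay = 10^(1.77 - 0.017*CN)
Exponent = 1.77 - 0.017*38.7 = 1.1121
delay = 10^1.1121 = 12.94 ms


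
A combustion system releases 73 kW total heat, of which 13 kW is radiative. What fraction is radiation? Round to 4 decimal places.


f_rad = Q_rad / Q_total
f_rad = 13 / 73 = 0.1781


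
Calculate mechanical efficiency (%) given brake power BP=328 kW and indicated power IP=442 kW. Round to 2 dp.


eta_mech = (BP / IP) * 100
Ratio = 328 / 442 = 0.7421
eta_mech = 0.7421 * 100 = 74.21%


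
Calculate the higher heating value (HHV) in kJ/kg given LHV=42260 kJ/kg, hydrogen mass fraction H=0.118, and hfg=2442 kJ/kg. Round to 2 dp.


HHV = LHV + hfg * 9 * H
Water addition = 2442 * 9 * 0.118 = 2593.404 kJ/kg
HHV = 42260 + 2593.404 = 44853.40 kJ/kg


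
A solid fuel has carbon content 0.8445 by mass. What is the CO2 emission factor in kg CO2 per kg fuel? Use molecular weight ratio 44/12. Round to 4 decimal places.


EF = C_frac * (M_CO2 / M_C)
EF = 0.8445 * (44/12)
EF = 0.8445 * 3.666667 = 3.0965 kg_CO2/kg_fuel


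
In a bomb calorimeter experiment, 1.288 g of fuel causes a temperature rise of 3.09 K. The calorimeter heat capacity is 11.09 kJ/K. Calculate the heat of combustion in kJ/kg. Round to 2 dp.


Hc = C_cal * delta_T / m_fuel
Q_released = 11.09 * 3.09 = 34.2681 kJ
m_fuel = 1.288 g = 1.288/1000 kg = 0.001288 kg
Hc = 34.2681 / 0.001288 = 26605.67 kJ/kg


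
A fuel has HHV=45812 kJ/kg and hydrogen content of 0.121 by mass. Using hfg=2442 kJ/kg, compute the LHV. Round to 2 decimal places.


LHV = HHV - hfg * 9 * H
Water correction = 2442 * 9 * 0.121 = 2659.338 kJ/kg
LHV = 45812 - 2659.338 = 43152.66 kJ/kg


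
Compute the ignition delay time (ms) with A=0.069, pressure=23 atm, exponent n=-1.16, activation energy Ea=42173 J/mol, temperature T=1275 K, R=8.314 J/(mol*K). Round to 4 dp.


tau = A * P^n * exp(Ea/(R*T))
P^n = 23^(-1.16) = 0.02632666
Ea/(R*T) = 42173/(8.314*1275) = 3.978454
exp(Ea/(R*T)) = 53.434336
tau = 0.069 * 0.02632666 * 53.434336 = 0.0971 ms


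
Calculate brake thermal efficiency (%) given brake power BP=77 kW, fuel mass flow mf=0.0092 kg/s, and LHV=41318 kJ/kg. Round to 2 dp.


eta_BTE = (BP / (mf * LHV)) * 100
Denominator = 0.0092 * 41318 = 380.1256 kW
eta_BTE = (77 / 380.1256) * 100 = 20.26%


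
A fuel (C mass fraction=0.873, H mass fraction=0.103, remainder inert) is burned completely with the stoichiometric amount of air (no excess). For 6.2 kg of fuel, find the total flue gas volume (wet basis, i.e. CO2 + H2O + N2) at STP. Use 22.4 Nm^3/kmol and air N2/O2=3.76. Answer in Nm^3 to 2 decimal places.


Per kg fuel: CO2 = (C/12 kmol)*22.4 = (0.873/12)*22.4 = 1.62960 Nm^3
Per kg fuel: H2O = (H/2 kmol)*22.4 = (0.103/2)*22.4 = 1.15360 Nm^3
O2 needed per kg fuel = C/12 + H/4 = 0.873/12 + 0.103/4 = 0.09850000 kmol
Per kg fuel: N2 = O2*3.76*22.4 = 0.09850000*3.76*22.4 = 8.29606 Nm^3
Total per kg = 1.62960 + 1.15360 + 8.29606 = 11.07926 Nm^3
Total = 11.07926 * 6.2 = 68.69 Nm^3


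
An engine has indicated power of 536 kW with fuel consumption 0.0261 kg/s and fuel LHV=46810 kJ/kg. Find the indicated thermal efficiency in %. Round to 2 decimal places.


eta_ith = (IP / (mf * LHV)) * 100
Denominator = 0.0261 * 46810 = 1221.7410 kW
eta_ith = (536 / 1221.7410) * 100 = 43.87%


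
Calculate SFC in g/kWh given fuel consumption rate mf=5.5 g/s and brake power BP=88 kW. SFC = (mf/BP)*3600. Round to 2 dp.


SFC = (mf / BP) * 3600
Rate = 5.5 / 88 = 0.062500 g/(s*kW)
SFC = 0.062500 * 3600 = 225.00 g/kWh


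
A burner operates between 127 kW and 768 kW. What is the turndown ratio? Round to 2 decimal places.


TDR = Q_max / Q_min
TDR = 768 / 127 = 6.05


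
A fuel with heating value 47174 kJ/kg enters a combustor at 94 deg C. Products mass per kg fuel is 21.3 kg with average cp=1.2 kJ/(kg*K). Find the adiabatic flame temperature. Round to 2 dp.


T_ad = T_in + Hc / (m_p * cp)
Denominator = 21.3 * 1.2 = 25.5600
Temperature rise = 47174 / 25.5600 = 1845.62 K
T_ad = 94 + 1845.62 = 1939.62 deg C


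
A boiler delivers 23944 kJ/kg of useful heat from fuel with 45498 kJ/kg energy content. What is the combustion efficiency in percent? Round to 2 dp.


Efficiency = (Q_useful / Q_fuel) * 100
Efficiency = (23944 / 45498) * 100
Efficiency = 0.5263 * 100 = 52.63%


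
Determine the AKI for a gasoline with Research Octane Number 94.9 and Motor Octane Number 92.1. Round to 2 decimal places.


AKI = (RON + MON) / 2
AKI = (94.9 + 92.1) / 2
AKI = 187.0 / 2 = 93.50


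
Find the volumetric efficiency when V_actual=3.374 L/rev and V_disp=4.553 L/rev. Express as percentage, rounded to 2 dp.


eta_v = (V_actual / V_disp) * 100
Ratio = 3.374 / 4.553 = 0.7410
eta_v = 0.7410 * 100 = 74.10%


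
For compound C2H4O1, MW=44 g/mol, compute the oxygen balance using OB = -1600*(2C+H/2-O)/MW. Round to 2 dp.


OB = -1600 * (2C + H/2 - O) / MW
Inner = 2*2 + 4/2 - 1 = 5.00
OB = -1600 * 5.00 / 44 = -181.82%


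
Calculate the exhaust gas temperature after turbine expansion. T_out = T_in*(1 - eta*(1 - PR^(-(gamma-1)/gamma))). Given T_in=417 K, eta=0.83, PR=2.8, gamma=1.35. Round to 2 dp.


T_out = T_in * (1 - eta * (1 - PR^(-(gamma-1)/gamma)))
Exponent = -(1.35-1)/1.35 = -0.25925926
PR^exp = 2.8^(-0.25925926) = 0.76572026
Factor = 1 - 0.83*(1 - 0.76572026) = 0.80554782
T_out = 417 * 0.80554782 = 335.91 K


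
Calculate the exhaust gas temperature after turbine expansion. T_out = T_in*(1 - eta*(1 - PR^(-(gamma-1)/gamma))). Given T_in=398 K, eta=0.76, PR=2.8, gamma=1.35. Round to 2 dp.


T_out = T_in * (1 - eta * (1 - PR^(-(gamma-1)/gamma)))
Exponent = -(1.35-1)/1.35 = -0.25925926
PR^exp = 2.8^(-0.25925926) = 0.76572026
Factor = 1 - 0.76*(1 - 0.76572026) = 0.82194740
T_out = 398 * 0.82194740 = 327.14 K


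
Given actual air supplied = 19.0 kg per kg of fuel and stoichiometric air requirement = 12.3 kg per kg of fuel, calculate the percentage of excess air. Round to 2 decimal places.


Excess air = actual - stoichiometric = 19.0 - 12.3 = 6.70 kg/kg fuel
Excess air % = (excess / stoich) * 100 = (6.70 / 12.3) * 100 = 54.47%


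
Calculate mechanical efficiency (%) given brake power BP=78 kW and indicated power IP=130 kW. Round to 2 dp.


eta_mech = (BP / IP) * 100
Ratio = 78 / 130 = 0.6000
eta_mech = 0.6000 * 100 = 60.00%


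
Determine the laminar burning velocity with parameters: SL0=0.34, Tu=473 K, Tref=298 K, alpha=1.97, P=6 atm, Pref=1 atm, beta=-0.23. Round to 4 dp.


SL = SL0 * (Tu/Tref)^alpha * (P/Pref)^beta
T ratio = 473/298 = 1.58724832
(T ratio)^alpha = 1.58724832^1.97 = 2.484680
(P/Pref)^beta = 6^(-0.23) = 0.662255
SL = 0.34 * 2.484680 * 0.662255 = 0.5595 m/s


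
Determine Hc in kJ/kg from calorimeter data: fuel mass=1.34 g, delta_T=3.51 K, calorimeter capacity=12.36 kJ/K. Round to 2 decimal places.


Hc = C_cal * delta_T / m_fuel
Q_released = 12.36 * 3.51 = 43.3836 kJ
m_fuel = 1.34 g = 1.34/1000 kg = 0.001340 kg
Hc = 43.3836 / 0.001340 = 32375.82 kJ/kg


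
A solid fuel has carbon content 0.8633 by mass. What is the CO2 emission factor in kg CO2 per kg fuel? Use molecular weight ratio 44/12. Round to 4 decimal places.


EF = C_frac * (M_CO2 / M_C)
EF = 0.8633 * (44/12)
EF = 0.8633 * 3.666667 = 3.1654 kg_CO2/kg_fuel


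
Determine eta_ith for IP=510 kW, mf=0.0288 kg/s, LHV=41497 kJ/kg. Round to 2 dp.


eta_ith = (IP / (mf * LHV)) * 100
Denominator = 0.0288 * 41497 = 1195.1136 kW
eta_ith = (510 / 1195.1136) * 100 = 42.67%


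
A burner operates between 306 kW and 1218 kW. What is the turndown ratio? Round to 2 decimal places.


TDR = Q_max / Q_min
TDR = 1218 / 306 = 3.98


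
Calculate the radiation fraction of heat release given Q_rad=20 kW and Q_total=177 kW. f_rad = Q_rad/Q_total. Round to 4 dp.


f_rad = Q_rad / Q_total
f_rad = 20 / 177 = 0.1130


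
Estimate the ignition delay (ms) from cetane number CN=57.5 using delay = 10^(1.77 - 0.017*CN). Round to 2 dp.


delay = 10^(1.77 - 0.017*CN)
Exponent = 1.77 - 0.017*57.5 = 0.7925
delay = 10^0.7925 = 6.20 ms


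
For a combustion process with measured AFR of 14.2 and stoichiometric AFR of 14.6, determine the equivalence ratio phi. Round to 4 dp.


phi = AFR_stoich / AFR_actual
phi = 14.6 / 14.2 = 1.0282


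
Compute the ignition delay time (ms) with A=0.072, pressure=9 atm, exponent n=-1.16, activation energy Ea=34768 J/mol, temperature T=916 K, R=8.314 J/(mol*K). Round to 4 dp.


tau = A * P^n * exp(Ea/(R*T))
P^n = 9^(-1.16) = 0.07817694
Ea/(R*T) = 34768/(8.314*916) = 4.565351
exp(Ea/(R*T)) = 96.096360
tau = 0.072 * 0.07817694 * 96.096360 = 0.5409 ms


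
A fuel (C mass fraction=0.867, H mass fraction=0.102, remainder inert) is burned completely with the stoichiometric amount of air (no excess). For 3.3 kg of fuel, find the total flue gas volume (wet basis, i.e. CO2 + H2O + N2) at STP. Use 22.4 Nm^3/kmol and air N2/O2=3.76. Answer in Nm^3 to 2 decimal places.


Per kg fuel: CO2 = (C/12 kmol)*22.4 = (0.867/12)*22.4 = 1.61840 Nm^3
Per kg fuel: H2O = (H/2 kmol)*22.4 = (0.102/2)*22.4 = 1.14240 Nm^3
O2 needed per kg fuel = C/12 + H/4 = 0.867/12 + 0.102/4 = 0.09775000 kmol
Per kg fuel: N2 = O2*3.76*22.4 = 0.09775000*3.76*22.4 = 8.23290 Nm^3
Total per kg = 1.61840 + 1.14240 + 8.23290 = 10.99370 Nm^3
Total = 10.99370 * 3.3 = 36.28 Nm^3


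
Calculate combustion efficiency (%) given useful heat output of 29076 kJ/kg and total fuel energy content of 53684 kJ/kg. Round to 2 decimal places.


Efficiency = (Q_useful / Q_fuel) * 100
Efficiency = (29076 / 53684) * 100
Efficiency = 0.5416 * 100 = 54.16%


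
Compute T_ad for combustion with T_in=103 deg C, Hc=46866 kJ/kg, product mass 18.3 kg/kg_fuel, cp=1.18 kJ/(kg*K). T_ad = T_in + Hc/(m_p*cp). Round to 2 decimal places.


T_ad = T_in + Hc / (m_p * cp)
Denominator = 18.3 * 1.18 = 21.5940
Temperature rise = 46866 / 21.5940 = 2170.33 K
T_ad = 103 + 2170.33 = 2273.33 deg C


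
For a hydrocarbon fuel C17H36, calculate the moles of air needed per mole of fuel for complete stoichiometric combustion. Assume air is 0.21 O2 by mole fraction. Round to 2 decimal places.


Balanced combustion: C17H36 + 26 O2 -> 17 CO2 + 18 H2O
O2 needed = C + H/4 = 17 + 36/4 = 26.00 moles
Air moles = O2 / 0.21 = 26.00 / 0.21 = 123.81 moles air


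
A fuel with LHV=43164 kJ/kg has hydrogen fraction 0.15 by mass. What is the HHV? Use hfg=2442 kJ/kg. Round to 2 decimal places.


HHV = LHV + hfg * 9 * H
Water addition = 2442 * 9 * 0.15 = 3296.700 kJ/kg
HHV = 43164 + 3296.700 = 46460.70 kJ/kg


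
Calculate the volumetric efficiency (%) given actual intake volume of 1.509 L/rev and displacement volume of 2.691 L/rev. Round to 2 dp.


eta_v = (V_actual / V_disp) * 100
Ratio = 1.509 / 2.691 = 0.5608
eta_v = 0.5608 * 100 = 56.08%


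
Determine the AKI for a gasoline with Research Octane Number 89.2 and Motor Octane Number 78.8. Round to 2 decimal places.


AKI = (RON + MON) / 2
AKI = (89.2 + 78.8) / 2
AKI = 168.0 / 2 = 84.00


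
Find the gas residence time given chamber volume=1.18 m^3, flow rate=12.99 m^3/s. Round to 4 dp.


tau = V / Q_flow
tau = 1.18 / 12.99 = 0.0908 s


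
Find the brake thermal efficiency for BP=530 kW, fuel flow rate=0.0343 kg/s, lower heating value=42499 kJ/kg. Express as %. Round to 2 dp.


eta_BTE = (BP / (mf * LHV)) * 100
Denominator = 0.0343 * 42499 = 1457.7157 kW
eta_BTE = (530 / 1457.7157) * 100 = 36.36%


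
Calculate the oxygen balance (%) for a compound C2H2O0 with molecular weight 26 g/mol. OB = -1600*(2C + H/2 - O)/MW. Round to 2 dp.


OB = -1600 * (2C + H/2 - O) / MW
Inner = 2*2 + 2/2 - 0 = 5.00
OB = -1600 * 5.00 / 26 = -307.69%


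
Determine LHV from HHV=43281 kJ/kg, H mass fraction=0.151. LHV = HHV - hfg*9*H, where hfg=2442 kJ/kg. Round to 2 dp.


LHV = HHV - hfg * 9 * H
Water correction = 2442 * 9 * 0.151 = 3318.678 kJ/kg
LHV = 43281 - 3318.678 = 39962.32 kJ/kg


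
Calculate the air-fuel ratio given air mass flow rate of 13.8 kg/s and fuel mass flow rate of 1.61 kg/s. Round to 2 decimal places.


AFR = m_air / m_fuel
AFR = 13.8 / 1.61 = 8.57


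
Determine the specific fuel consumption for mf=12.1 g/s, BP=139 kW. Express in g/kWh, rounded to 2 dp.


SFC = (mf / BP) * 3600
Rate = 12.1 / 139 = 0.087050 g/(s*kW)
SFC = 0.087050 * 3600 = 313.38 g/kWh


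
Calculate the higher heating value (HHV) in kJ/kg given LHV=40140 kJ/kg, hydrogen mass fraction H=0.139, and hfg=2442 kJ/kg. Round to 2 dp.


HHV = LHV + hfg * 9 * H
Water addition = 2442 * 9 * 0.139 = 3054.942 kJ/kg
HHV = 40140 + 3054.942 = 43194.94 kJ/kg


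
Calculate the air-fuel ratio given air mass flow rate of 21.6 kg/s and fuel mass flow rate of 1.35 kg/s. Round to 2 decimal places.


AFR = m_air / m_fuel
AFR = 21.6 / 1.35 = 16.00


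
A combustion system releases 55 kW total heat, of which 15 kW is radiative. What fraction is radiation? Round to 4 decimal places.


f_rad = Q_rad / Q_total
f_rad = 15 / 55 = 0.2727


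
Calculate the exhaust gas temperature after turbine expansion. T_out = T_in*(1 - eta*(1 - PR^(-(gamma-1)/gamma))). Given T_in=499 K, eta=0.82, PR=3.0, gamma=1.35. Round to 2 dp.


T_out = T_in * (1 - eta * (1 - PR^(-(gamma-1)/gamma)))
Exponent = -(1.35-1)/1.35 = -0.25925926
PR^exp = 3.0^(-0.25925926) = 0.75214556
Factor = 1 - 0.82*(1 - 0.75214556) = 0.79675936
T_out = 499 * 0.79675936 = 397.58 K


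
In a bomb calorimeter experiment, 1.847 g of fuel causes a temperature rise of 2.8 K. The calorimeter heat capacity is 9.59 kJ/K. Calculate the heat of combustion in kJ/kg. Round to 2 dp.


Hc = C_cal * delta_T / m_fuel
Q_released = 9.59 * 2.8 = 26.8520 kJ
m_fuel = 1.847 g = 1.847/1000 kg = 0.001847 kg
Hc = 26.8520 / 0.001847 = 14538.17 kJ/kg


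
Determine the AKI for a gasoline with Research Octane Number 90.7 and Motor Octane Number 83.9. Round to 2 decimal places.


AKI = (RON + MON) / 2
AKI = (90.7 + 83.9) / 2
AKI = 174.6 / 2 = 87.30


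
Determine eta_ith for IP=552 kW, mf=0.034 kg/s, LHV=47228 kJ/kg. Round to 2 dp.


eta_ith = (IP / (mf * LHV)) * 100
Denominator = 0.034 * 47228 = 1605.7520 kW
eta_ith = (552 / 1605.7520) * 100 = 34.38%


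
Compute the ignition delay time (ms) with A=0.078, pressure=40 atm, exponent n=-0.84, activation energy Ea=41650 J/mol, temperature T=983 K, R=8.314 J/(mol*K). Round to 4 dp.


tau = A * P^n * exp(Ea/(R*T))
P^n = 40^(-0.84) = 0.04510967
Ea/(R*T) = 41650/(8.314*983) = 5.096259
exp(Ea/(R*T)) = 163.409402
tau = 0.078 * 0.04510967 * 163.409402 = 0.5750 ms


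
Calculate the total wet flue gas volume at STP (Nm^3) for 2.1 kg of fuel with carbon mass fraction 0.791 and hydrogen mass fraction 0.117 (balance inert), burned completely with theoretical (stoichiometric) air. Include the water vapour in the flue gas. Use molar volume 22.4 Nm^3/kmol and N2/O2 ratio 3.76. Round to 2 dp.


Per kg fuel: CO2 = (C/12 kmol)*22.4 = (0.791/12)*22.4 = 1.47653 Nm^3
Per kg fuel: H2O = (H/2 kmol)*22.4 = (0.117/2)*22.4 = 1.31040 Nm^3
O2 needed per kg fuel = C/12 + H/4 = 0.791/12 + 0.117/4 = 0.09516667 kmol
Per kg fuel: N2 = O2*3.76*22.4 = 0.09516667*3.76*22.4 = 8.01532 Nm^3
Total per kg = 1.47653 + 1.31040 + 8.01532 = 10.80225 Nm^3
Total = 10.80225 * 2.1 = 22.68 Nm^3


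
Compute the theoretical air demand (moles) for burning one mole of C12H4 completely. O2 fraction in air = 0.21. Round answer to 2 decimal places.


Balanced combustion: C12H4 + 13 O2 -> 12 CO2 + 2 H2O
O2 needed = C + H/4 = 12 + 4/4 = 13.00 moles
Air moles = O2 / 0.21 = 13.00 / 0.21 = 61.90 moles air


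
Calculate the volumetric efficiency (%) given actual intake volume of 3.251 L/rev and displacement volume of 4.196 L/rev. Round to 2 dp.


eta_v = (V_actual / V_disp) * 100
Ratio = 3.251 / 4.196 = 0.7748
eta_v = 0.7748 * 100 = 77.48%


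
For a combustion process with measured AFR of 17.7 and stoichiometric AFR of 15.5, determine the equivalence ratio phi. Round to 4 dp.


phi = AFR_stoich / AFR_actual
phi = 15.5 / 17.7 = 0.8757


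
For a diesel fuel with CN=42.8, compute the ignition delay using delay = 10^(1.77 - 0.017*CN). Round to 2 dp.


delay = 10^(1.77 - 0.017*CN)
Exponent = 1.77 - 0.017*42.8 = 1.0424
delay = 10^1.0424 = 11.03 ms


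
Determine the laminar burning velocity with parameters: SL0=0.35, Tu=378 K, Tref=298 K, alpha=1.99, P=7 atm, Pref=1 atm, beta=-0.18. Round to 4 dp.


SL = SL0 * (Tu/Tref)^alpha * (P/Pref)^beta
T ratio = 378/298 = 1.26845638
(T ratio)^alpha = 1.26845638^1.99 = 1.605160
(P/Pref)^beta = 7^(-0.18) = 0.704502
SL = 0.35 * 1.605160 * 0.704502 = 0.3958 m/s


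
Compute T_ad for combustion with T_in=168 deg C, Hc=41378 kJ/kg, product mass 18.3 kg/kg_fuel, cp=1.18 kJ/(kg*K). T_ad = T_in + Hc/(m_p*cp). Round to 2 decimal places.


T_ad = T_in + Hc / (m_p * cp)
Denominator = 18.3 * 1.18 = 21.5940
Temperature rise = 41378 / 21.5940 = 1916.18 K
T_ad = 168 + 1916.18 = 2084.18 deg C


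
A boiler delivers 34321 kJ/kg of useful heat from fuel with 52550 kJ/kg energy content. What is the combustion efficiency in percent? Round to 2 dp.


Efficiency = (Q_useful / Q_fuel) * 100
Efficiency = (34321 / 52550) * 100
Efficiency = 0.6531 * 100 = 65.31%


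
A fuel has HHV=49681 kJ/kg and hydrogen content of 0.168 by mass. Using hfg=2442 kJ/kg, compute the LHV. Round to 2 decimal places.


LHV = HHV - hfg * 9 * H
Water correction = 2442 * 9 * 0.168 = 3692.304 kJ/kg
LHV = 49681 - 3692.304 = 45988.70 kJ/kg


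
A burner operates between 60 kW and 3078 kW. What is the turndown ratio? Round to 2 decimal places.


TDR = Q_max / Q_min
TDR = 3078 / 60 = 51.30


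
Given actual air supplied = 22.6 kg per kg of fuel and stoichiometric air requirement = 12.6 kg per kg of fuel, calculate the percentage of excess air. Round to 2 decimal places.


Excess air = actual - stoichiometric = 22.6 - 12.6 = 10.00 kg/kg fuel
Excess air % = (excess / stoich) * 100 = (10.00 / 12.6) * 100 = 79.37%


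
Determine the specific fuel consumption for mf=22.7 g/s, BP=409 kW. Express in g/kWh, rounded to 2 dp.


SFC = (mf / BP) * 3600
Rate = 22.7 / 409 = 0.055501 g/(s*kW)
SFC = 0.055501 * 3600 = 199.80 g/kWh


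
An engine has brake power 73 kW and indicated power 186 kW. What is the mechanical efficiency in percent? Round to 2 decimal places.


eta_mech = (BP / IP) * 100
Ratio = 73 / 186 = 0.3925
eta_mech = 0.3925 * 100 = 39.25%


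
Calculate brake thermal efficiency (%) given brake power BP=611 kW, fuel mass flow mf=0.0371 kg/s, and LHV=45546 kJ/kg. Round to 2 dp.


eta_BTE = (BP / (mf * LHV)) * 100
Denominator = 0.0371 * 45546 = 1689.7566 kW
eta_BTE = (611 / 1689.7566) * 100 = 36.16%


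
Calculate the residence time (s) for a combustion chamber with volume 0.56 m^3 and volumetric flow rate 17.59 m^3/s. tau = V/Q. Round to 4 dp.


tau = V / Q_flow
tau = 0.56 / 17.59 = 0.0318 s


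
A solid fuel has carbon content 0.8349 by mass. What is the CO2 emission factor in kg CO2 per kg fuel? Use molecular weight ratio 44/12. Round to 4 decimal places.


EF = C_frac * (M_CO2 / M_C)
EF = 0.8349 * (44/12)
EF = 0.8349 * 3.666667 = 3.0613 kg_CO2/kg_fuel


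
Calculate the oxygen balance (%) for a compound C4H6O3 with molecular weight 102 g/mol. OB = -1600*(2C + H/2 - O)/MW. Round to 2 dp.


OB = -1600 * (2C + H/2 - O) / MW
Inner = 2*4 + 6/2 - 3 = 8.00
OB = -1600 * 8.00 / 102 = -125.49%


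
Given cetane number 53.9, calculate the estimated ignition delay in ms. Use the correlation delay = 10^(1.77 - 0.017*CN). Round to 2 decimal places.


delay = 10^(1.77 - 0.017*CN)
Exponent = 1.77 - 0.017*53.9 = 0.8537
delay = 10^0.8537 = 7.14 ms


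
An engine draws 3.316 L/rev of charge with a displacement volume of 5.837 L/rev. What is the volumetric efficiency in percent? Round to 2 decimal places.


eta_v = (V_actual / V_disp) * 100
Ratio = 3.316 / 5.837 = 0.5681
eta_v = 0.5681 * 100 = 56.81%


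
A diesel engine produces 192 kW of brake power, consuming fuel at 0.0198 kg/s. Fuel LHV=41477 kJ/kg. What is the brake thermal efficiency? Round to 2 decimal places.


eta_BTE = (BP / (mf * LHV)) * 100
Denominator = 0.0198 * 41477 = 821.2446 kW
eta_BTE = (192 / 821.2446) * 100 = 23.38%


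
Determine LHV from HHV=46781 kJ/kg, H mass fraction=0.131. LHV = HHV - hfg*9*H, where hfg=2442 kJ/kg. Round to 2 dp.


LHV = HHV - hfg * 9 * H
Water correction = 2442 * 9 * 0.131 = 2879.118 kJ/kg
LHV = 46781 - 2879.118 = 43901.88 kJ/kg


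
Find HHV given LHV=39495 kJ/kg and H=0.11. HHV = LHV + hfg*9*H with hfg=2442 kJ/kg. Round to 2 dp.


HHV = LHV + hfg * 9 * H
Water addition = 2442 * 9 * 0.11 = 2417.580 kJ/kg
HHV = 39495 + 2417.580 = 41912.58 kJ/kg


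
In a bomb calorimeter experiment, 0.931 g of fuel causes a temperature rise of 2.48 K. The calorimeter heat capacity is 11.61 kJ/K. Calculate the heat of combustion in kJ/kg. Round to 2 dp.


Hc = C_cal * delta_T / m_fuel
Q_released = 11.61 * 2.48 = 28.7928 kJ
m_fuel = 0.931 g = 0.931/1000 kg = 0.000931 kg
Hc = 28.7928 / 0.000931 = 30926.75 kJ/kg


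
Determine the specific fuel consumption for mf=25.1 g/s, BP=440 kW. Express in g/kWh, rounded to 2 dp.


SFC = (mf / BP) * 3600
Rate = 25.1 / 440 = 0.057045 g/(s*kW)
SFC = 0.057045 * 3600 = 205.36 g/kWh


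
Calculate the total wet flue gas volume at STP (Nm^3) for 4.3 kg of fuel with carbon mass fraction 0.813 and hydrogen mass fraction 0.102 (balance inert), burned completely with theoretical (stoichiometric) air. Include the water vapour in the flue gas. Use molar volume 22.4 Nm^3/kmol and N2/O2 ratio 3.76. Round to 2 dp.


Per kg fuel: CO2 = (C/12 kmol)*22.4 = (0.813/12)*22.4 = 1.51760 Nm^3
Per kg fuel: H2O = (H/2 kmol)*22.4 = (0.102/2)*22.4 = 1.14240 Nm^3
O2 needed per kg fuel = C/12 + H/4 = 0.813/12 + 0.102/4 = 0.09325000 kmol
Per kg fuel: N2 = O2*3.76*22.4 = 0.09325000*3.76*22.4 = 7.85389 Nm^3
Total per kg = 1.51760 + 1.14240 + 7.85389 = 10.51389 Nm^3
Total = 10.51389 * 4.3 = 45.21 Nm^3


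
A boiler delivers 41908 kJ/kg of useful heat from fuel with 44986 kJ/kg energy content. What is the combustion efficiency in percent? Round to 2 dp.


Efficiency = (Q_useful / Q_fuel) * 100
Efficiency = (41908 / 44986) * 100
Efficiency = 0.9316 * 100 = 93.16%


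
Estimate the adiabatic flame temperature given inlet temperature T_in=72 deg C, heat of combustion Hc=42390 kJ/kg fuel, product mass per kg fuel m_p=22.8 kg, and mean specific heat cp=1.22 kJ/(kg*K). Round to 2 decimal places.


T_ad = T_in + Hc / (m_p * cp)
Denominator = 22.8 * 1.22 = 27.8160
Temperature rise = 42390 / 27.8160 = 1523.94 K
T_ad = 72 + 1523.94 = 1595.94 deg C


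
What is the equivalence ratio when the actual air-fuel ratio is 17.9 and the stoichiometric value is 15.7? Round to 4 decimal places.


phi = AFR_stoich / AFR_actual
phi = 15.7 / 17.9 = 0.8771


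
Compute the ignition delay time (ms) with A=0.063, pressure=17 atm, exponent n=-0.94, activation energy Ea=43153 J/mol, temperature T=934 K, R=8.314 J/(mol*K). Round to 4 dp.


tau = A * P^n * exp(Ea/(R*T))
P^n = 17^(-0.94) = 0.06972331
Ea/(R*T) = 43153/(8.314*934) = 5.557175
exp(Ea/(R*T)) = 259.089951
tau = 0.063 * 0.06972331 * 259.089951 = 1.1381 ms


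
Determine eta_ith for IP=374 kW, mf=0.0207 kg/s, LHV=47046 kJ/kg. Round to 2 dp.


eta_ith = (IP / (mf * LHV)) * 100
Denominator = 0.0207 * 47046 = 973.8522 kW
eta_ith = (374 / 973.8522) * 100 = 38.40%


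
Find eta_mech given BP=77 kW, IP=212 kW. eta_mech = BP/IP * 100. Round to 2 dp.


eta_mech = (BP / IP) * 100
Ratio = 77 / 212 = 0.3632
eta_mech = 0.3632 * 100 = 36.32%


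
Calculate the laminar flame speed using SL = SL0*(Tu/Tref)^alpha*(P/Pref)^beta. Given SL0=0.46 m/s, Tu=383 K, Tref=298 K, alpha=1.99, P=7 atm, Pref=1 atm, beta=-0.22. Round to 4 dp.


SL = SL0 * (Tu/Tref)^alpha * (P/Pref)^beta
T ratio = 383/298 = 1.28523490
(T ratio)^alpha = 1.28523490^1.99 = 1.647689
(P/Pref)^beta = 7^(-0.22) = 0.651746
SL = 0.46 * 1.647689 * 0.651746 = 0.4940 m/s


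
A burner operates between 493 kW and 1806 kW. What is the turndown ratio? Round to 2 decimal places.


TDR = Q_max / Q_min
TDR = 1806 / 493 = 3.66


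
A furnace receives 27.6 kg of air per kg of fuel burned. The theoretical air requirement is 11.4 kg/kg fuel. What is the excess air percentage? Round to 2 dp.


Excess air = actual - stoichiometric = 27.6 - 11.4 = 16.20 kg/kg fuel
Excess air % = (excess / stoich) * 100 = (16.20 / 11.4) * 100 = 142.11%


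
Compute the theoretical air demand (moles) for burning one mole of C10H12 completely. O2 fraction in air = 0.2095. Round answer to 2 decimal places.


Balanced combustion: C10H12 + 13 O2 -> 10 CO2 + 6 H2O
O2 needed = C + H/4 = 10 + 12/4 = 13.00 moles
Air moles = O2 / 0.2095 = 13.00 / 0.2095 = 62.05 moles air


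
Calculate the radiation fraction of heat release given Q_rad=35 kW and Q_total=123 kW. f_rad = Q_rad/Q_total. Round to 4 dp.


f_rad = Q_rad / Q_total
f_rad = 35 / 123 = 0.2846


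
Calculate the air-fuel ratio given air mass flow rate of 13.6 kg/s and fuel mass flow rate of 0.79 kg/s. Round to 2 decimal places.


AFR = m_air / m_fuel
AFR = 13.6 / 0.79 = 17.22


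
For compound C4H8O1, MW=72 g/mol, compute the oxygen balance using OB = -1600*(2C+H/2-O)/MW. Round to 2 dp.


OB = -1600 * (2C + H/2 - O) / MW
Inner = 2*4 + 8/2 - 1 = 11.00
OB = -1600 * 11.00 / 72 = -244.44%


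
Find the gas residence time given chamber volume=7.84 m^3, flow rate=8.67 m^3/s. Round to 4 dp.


tau = V / Q_flow
tau = 7.84 / 8.67 = 0.9043 s


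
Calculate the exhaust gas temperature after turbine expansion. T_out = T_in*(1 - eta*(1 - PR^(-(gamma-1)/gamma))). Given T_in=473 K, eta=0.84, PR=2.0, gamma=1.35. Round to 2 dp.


T_out = T_in * (1 - eta * (1 - PR^(-(gamma-1)/gamma)))
Exponent = -(1.35-1)/1.35 = -0.25925926
PR^exp = 2.0^(-0.25925926) = 0.83551680
Factor = 1 - 0.84*(1 - 0.83551680) = 0.86183411
T_out = 473 * 0.86183411 = 407.65 K


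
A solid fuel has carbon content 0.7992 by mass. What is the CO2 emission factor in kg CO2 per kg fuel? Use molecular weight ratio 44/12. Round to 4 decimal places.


EF = C_frac * (M_CO2 / M_C)
EF = 0.7992 * (44/12)
EF = 0.7992 * 3.666667 = 2.9304 kg_CO2/kg_fuel


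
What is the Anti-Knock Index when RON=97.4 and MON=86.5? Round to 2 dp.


AKI = (RON + MON) / 2
AKI = (97.4 + 86.5) / 2
AKI = 183.9 / 2 = 91.95


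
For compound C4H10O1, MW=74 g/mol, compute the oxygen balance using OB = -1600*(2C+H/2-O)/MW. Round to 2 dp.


OB = -1600 * (2C + H/2 - O) / MW
Inner = 2*4 + 10/2 - 1 = 12.00
OB = -1600 * 12.00 / 74 = -259.46%


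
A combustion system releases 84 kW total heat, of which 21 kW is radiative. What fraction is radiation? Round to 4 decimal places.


f_rad = Q_rad / Q_total
f_rad = 21 / 84 = 0.2500


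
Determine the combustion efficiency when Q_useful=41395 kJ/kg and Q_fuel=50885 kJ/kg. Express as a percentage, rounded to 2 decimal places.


Efficiency = (Q_useful / Q_fuel) * 100
Efficiency = (41395 / 50885) * 100
Efficiency = 0.8135 * 100 = 81.35%


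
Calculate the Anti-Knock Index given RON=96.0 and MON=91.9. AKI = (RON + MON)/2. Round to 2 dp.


AKI = (RON + MON) / 2
AKI = (96.0 + 91.9) / 2
AKI = 187.9 / 2 = 93.95


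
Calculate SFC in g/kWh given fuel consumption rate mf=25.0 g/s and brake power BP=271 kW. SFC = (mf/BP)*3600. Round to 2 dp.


SFC = (mf / BP) * 3600
Rate = 25.0 / 271 = 0.092251 g/(s*kW)
SFC = 0.092251 * 3600 = 332.10 g/kWh


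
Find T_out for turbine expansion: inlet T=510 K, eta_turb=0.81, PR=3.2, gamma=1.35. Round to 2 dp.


T_out = T_in * (1 - eta * (1 - PR^(-(gamma-1)/gamma)))
Exponent = -(1.35-1)/1.35 = -0.25925926
PR^exp = 3.2^(-0.25925926) = 0.73966521
Factor = 1 - 0.81*(1 - 0.73966521) = 0.78912882
T_out = 510 * 0.78912882 = 402.46 K


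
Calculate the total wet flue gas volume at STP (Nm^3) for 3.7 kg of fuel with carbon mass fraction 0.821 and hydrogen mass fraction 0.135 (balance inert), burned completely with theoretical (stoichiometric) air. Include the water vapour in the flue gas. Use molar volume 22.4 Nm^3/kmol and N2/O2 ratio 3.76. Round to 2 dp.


Per kg fuel: CO2 = (C/12 kmol)*22.4 = (0.821/12)*22.4 = 1.53253 Nm^3
Per kg fuel: H2O = (H/2 kmol)*22.4 = (0.135/2)*22.4 = 1.51200 Nm^3
O2 needed per kg fuel = C/12 + H/4 = 0.821/12 + 0.135/4 = 0.10216667 kmol
Per kg fuel: N2 = O2*3.76*22.4 = 0.10216667*3.76*22.4 = 8.60489 Nm^3
Total per kg = 1.53253 + 1.51200 + 8.60489 = 11.64942 Nm^3
Total = 11.64942 * 3.7 = 43.10 Nm^3
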